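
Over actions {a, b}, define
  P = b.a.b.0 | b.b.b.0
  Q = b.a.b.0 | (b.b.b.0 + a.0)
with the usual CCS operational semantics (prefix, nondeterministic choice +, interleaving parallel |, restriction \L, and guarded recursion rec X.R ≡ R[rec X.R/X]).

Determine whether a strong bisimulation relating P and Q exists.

LTS(P): 16 reachable states
  p0 = b.a.b.0 | b.b.b.0 has moves --b--▸ p1, --b--▸ p2
  p1 = a.b.0 | b.b.b.0 has moves --a--▸ p3, --b--▸ p4
  p2 = b.a.b.0 | b.b.0 has moves --b--▸ p4, --b--▸ p5
  p3 = b.0 | b.b.b.0 has moves --b--▸ p6, --b--▸ p7
  p4 = a.b.0 | b.b.0 has moves --a--▸ p7, --b--▸ p8
  p5 = b.a.b.0 | b.0 has moves --b--▸ p8, --b--▸ p9
  p6 = 0 | b.b.b.0 has moves --b--▸ p10
  p7 = b.0 | b.b.0 has moves --b--▸ p10, --b--▸ p11
  p8 = a.b.0 | b.0 has moves --a--▸ p11, --b--▸ p12
  p9 = b.a.b.0 | 0 has moves --b--▸ p12
  p10 = 0 | b.b.0 has moves --b--▸ p13
  p11 = b.0 | b.0 has moves --b--▸ p13, --b--▸ p14
  p12 = a.b.0 | 0 has moves --a--▸ p14
  p13 = 0 | b.0 has moves --b--▸ p15
  p14 = b.0 | 0 has moves --b--▸ p15
  p15 = 0 | 0 has moves deadlocked
LTS(Q): 16 reachable states
  q0 = b.a.b.0 | (b.b.b.0 + a.0) has moves --a--▸ q1, --b--▸ q2, --b--▸ q3
  q1 = b.a.b.0 | 0 has moves --b--▸ q4
  q2 = a.b.0 | (b.b.b.0 + a.0) has moves --a--▸ q4, --a--▸ q5, --b--▸ q6
  q3 = b.a.b.0 | b.b.0 has moves --b--▸ q6, --b--▸ q7
  q4 = a.b.0 | 0 has moves --a--▸ q8
  q5 = b.0 | (b.b.b.0 + a.0) has moves --a--▸ q8, --b--▸ q10, --b--▸ q9
  q6 = a.b.0 | b.b.0 has moves --a--▸ q10, --b--▸ q11
  q7 = b.a.b.0 | b.0 has moves --b--▸ q1, --b--▸ q11
  q8 = b.0 | 0 has moves --b--▸ q12
  q9 = 0 | (b.b.b.0 + a.0) has moves --a--▸ q12, --b--▸ q13
  q10 = b.0 | b.b.0 has moves --b--▸ q13, --b--▸ q14
  q11 = a.b.0 | b.0 has moves --a--▸ q14, --b--▸ q4
  q12 = 0 | 0 has moves deadlocked
  q13 = 0 | b.b.0 has moves --b--▸ q15
  q14 = b.0 | b.0 has moves --b--▸ q15, --b--▸ q8
  q15 = 0 | b.0 has moves --b--▸ q12
Bisimilarity quotient blocks:
  B0 = {p0}
  B1 = {p2, q3}
  B2 = {p5, q7}
  B3 = {p8, q11}
  B4 = {p10, p11, q13, q14}
  B5 = {p13, p14, q15, q8}
  B6 = {p15, q12}
  B7 = {p12, q4}
  B8 = {p9, q1}
  B9 = {p4, q6}
  B10 = {p6, p7, q10}
  B11 = {p1}
  B12 = {p3}
  B13 = {q0}
  B14 = {q2}
  B15 = {q5}
  B16 = {q9}
p0 ∈ B0, q0 ∈ B13 → different blocks

NO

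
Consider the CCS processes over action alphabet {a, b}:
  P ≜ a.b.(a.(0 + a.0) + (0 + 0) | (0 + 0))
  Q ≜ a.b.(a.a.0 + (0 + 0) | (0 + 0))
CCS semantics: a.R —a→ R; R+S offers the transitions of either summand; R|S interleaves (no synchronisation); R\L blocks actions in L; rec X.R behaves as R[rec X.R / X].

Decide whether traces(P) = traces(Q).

Reachable graph of P (5 states):
  p0 = a.b.(a.(0 + a.0) + (0 + 0) | (0 + 0)) ⊢ —a→ p1
  p1 = b.(a.(0 + a.0) + (0 + 0) | (0 + 0)) ⊢ —b→ p2
  p2 = a.(0 + a.0) + (0 + 0) | (0 + 0) ⊢ —a→ p3
  p3 = 0 + a.0 ⊢ —a→ p4
  p4 = 0 ⊢ (no moves)
Reachable graph of Q (5 states):
  q0 = a.b.(a.a.0 + (0 + 0) | (0 + 0)) ⊢ —a→ q1
  q1 = b.(a.a.0 + (0 + 0) | (0 + 0)) ⊢ —b→ q2
  q2 = a.a.0 + (0 + 0) | (0 + 0) ⊢ —a→ q3
  q3 = a.0 ⊢ —a→ q4
  q4 = 0 ⊢ (no moves)
Coarsest stable partition (strong bisimilarity classes):
  B0 = {p0, q0}
  B1 = {p1, q1}
  B2 = {p2, q2}
  B3 = {p3, q3}
  B4 = {p4, q4}
p0 ∈ B0, q0 ∈ B0 → same block
Bisimilar ⇒ trace-equivalent.

traces(P) = traces(Q)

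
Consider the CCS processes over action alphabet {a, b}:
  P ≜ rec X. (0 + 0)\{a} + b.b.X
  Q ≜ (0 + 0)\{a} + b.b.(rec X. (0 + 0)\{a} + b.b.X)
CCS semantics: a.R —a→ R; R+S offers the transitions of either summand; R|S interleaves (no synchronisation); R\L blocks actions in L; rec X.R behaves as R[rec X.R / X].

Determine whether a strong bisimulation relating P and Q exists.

Reachable graph of P (2 states):
  u0 = rec X. (0 + 0)\{a} + b.b.X :: —b→ u1
  u1 = b.(rec X. (0 + 0)\{a} + b.b.X) :: —b→ u0
Reachable graph of Q (3 states):
  v0 = (0 + 0)\{a} + b.b.(rec X. (0 + 0)\{a} + b.b.X) :: —b→ v1
  v1 = b.(rec X. (0 + 0)\{a} + b.b.X) :: —b→ v2
  v2 = rec X. (0 + 0)\{a} + b.b.X :: —b→ v1
Partition-refinement fixed point:
  B0 = {u0, u1, v0, v1, v2}
u0 ∈ B0, v0 ∈ B0 → same block

YES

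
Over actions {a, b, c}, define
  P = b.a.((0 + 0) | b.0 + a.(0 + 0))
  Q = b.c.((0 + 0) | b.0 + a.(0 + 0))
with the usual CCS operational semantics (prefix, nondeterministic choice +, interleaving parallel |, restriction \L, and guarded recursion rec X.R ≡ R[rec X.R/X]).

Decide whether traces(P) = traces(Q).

trace-distinct — witness ⟨ba⟩

P's transition system — 5 states:
  s0 = b.a.((0 + 0) | b.0 + a.(0 + 0)) :: ··b··> s1
  s1 = a.((0 + 0) | b.0 + a.(0 + 0)) :: ··a··> s2
  s2 = (0 + 0) | b.0 + a.(0 + 0) :: ··a··> s3, ··b··> s4
  s3 = 0 + 0 :: ·
  s4 = (0 + 0) | 0 :: ·
Q's transition system — 5 states:
  t0 = b.c.((0 + 0) | b.0 + a.(0 + 0)) :: ··b··> t1
  t1 = c.((0 + 0) | b.0 + a.(0 + 0)) :: ··c··> t2
  t2 = (0 + 0) | b.0 + a.(0 + 0) :: ··a··> t3, ··b··> t4
  t3 = 0 + 0 :: ·
  t4 = (0 + 0) | 0 :: ·
Executing ba from P (initial set {s0}):
  after b @ step 1: {s1}
  after a @ step 2: {s2}
  ✓ P
Executing ba from Q (initial set {t0}):
  after b @ step 1: {t1}
  after a @ step 2: ∅ (Q stuck)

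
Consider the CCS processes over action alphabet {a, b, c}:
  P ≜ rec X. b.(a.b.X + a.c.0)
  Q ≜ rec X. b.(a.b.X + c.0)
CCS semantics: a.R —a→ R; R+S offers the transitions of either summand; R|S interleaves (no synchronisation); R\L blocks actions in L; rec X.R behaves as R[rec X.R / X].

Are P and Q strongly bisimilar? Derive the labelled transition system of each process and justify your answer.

Reachable graph of P (5 states):
  u0 = rec X. b.(a.b.X + a.c.0) | --b--▸ u1
  u1 = a.b.(rec X. b.(a.b.X + a.c.0)) + a.c.0 | --a--▸ u2, --a--▸ u3
  u2 = b.(rec X. b.(a.b.X + a.c.0)) | --b--▸ u0
  u3 = c.0 | --c--▸ u4
  u4 = 0 | (no moves)
Reachable graph of Q (4 states):
  v0 = rec X. b.(a.b.X + c.0) | --b--▸ v1
  v1 = a.b.(rec X. b.(a.b.X + c.0)) + c.0 | --a--▸ v2, --c--▸ v3
  v2 = b.(rec X. b.(a.b.X + c.0)) | --b--▸ v0
  v3 = 0 | (no moves)
Bisimilarity quotient blocks:
  B0 = {u0}
  B1 = {u1}
  B2 = {u2}
  B3 = {u3}
  B4 = {u4, v3}
  B5 = {v0}
  B6 = {v1}
  B7 = {v2}
u0 ∈ B0, v0 ∈ B5 → different blocks

not bisimilar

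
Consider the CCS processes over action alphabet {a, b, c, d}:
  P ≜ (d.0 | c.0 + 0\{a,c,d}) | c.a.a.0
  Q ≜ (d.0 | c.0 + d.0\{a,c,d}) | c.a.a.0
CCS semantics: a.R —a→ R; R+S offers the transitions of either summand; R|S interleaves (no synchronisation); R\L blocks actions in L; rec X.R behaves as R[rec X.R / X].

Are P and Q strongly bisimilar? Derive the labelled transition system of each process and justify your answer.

P ≁ Q

P's transition system — 16 states:
  m0 = (d.0 | c.0 + 0\{a,c,d}) | c.a.a.0 :: =c=> m1, =c=> m2, =d=> m3
  m1 = (d.0 | c.0 + 0\{a,c,d}) | a.a.0 :: =a=> m4, =c=> m5, =d=> m6
  m2 = d.0 | 0 | c.a.a.0 :: =c=> m5, =d=> m7
  m3 = 0 | c.0 | c.a.a.0 :: =c=> m6, =c=> m7
  m4 = (d.0 | c.0 + 0\{a,c,d}) | a.0 :: =a=> m8, =c=> m9, =d=> m10
  m5 = d.0 | 0 | a.a.0 :: =a=> m9, =d=> m11
  m6 = 0 | c.0 | a.a.0 :: =a=> m10, =c=> m11
  m7 = 0 | 0 | c.a.a.0 :: =c=> m11
  m8 = (d.0 | c.0 + 0\{a,c,d}) | 0 :: =c=> m12, =d=> m13
  m9 = d.0 | 0 | a.0 :: =a=> m12, =d=> m14
  m10 = 0 | c.0 | a.0 :: =a=> m13, =c=> m14
  m11 = 0 | 0 | a.a.0 :: =a=> m14
  m12 = d.0 | 0 | 0 :: =d=> m15
  m13 = 0 | c.0 | 0 :: =c=> m15
  m14 = 0 | 0 | a.0 :: =a=> m15
  m15 = 0 | 0 | 0 :: ∅
Q's transition system — 20 states:
  n0 = (d.0 | c.0 + d.0\{a,c,d}) | c.a.a.0 :: =c=> n1, =c=> n2, =d=> n3, =d=> n4
  n1 = (d.0 | c.0 + d.0\{a,c,d}) | a.a.0 :: =a=> n5, =c=> n6, =d=> n7, =d=> n8
  n2 = d.0 | 0 | c.a.a.0 :: =c=> n6, =d=> n9
  n3 = 0 | c.0 | c.a.a.0 :: =c=> n7, =c=> n9
  n4 = 0\{a,c,d} | c.a.a.0 :: =c=> n8
  n5 = (d.0 | c.0 + d.0\{a,c,d}) | a.0 :: =a=> n10, =c=> n11, =d=> n12, =d=> n13
  n6 = d.0 | 0 | a.a.0 :: =a=> n11, =d=> n14
  n7 = 0 | c.0 | a.a.0 :: =a=> n12, =c=> n14
  n8 = 0\{a,c,d} | a.a.0 :: =a=> n13
  n9 = 0 | 0 | c.a.a.0 :: =c=> n14
  n10 = (d.0 | c.0 + d.0\{a,c,d}) | 0 :: =c=> n15, =d=> n16, =d=> n17
  n11 = d.0 | 0 | a.0 :: =a=> n15, =d=> n18
  n12 = 0 | c.0 | a.0 :: =a=> n16, =c=> n18
  n13 = 0\{a,c,d} | a.0 :: =a=> n17
  n14 = 0 | 0 | a.a.0 :: =a=> n18
  n15 = d.0 | 0 | 0 :: =d=> n19
  n16 = 0 | c.0 | 0 :: =c=> n19
  n17 = 0\{a,c,d} | 0 :: ∅
  n18 = 0 | 0 | a.0 :: =a=> n19
  n19 = 0 | 0 | 0 :: ∅
Coarsest stable partition (strong bisimilarity classes):
  B0 = {m0}
  B1 = {m3, n3}
  B2 = {m7, n4, n9}
  B3 = {m11, n14, n8}
  B4 = {m14, n13, n18}
  B5 = {m15, n17, n19}
  B6 = {m6, n7}
  B7 = {m10, n12}
  B8 = {m13, n16}
  B9 = {m1}
  B10 = {m4}
  B11 = {m8}
  B12 = {m12, n15}
  B13 = {m9, n11}
  B14 = {m5, n6}
  B15 = {m2, n2}
  B16 = {n0}
  B17 = {n1}
  B18 = {n5}
  B19 = {n10}
m0 ∈ B0, n0 ∈ B16 → different blocks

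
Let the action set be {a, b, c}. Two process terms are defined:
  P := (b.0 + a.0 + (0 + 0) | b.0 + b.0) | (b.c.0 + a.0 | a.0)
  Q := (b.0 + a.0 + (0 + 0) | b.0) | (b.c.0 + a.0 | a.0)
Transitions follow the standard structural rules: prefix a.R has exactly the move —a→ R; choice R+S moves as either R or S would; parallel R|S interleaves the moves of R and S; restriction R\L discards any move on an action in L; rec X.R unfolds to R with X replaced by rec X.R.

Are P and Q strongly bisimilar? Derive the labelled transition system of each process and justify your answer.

P ~ Q

Reachable graph of P (18 states):
  m0 = (b.0 + a.0 + (0 + 0) | b.0 + b.0) | (b.c.0 + a.0 | a.0) → —a→ m1, —a→ m2, —a→ m3, —b→ m3, —b→ m4, —b→ m5
  m1 = (b.0 + a.0 + (0 + 0) | b.0 + b.0) | (0 | a.0) → —a→ m6, —a→ m7, —b→ m7, —b→ m8
  m2 = (b.0 + a.0 + (0 + 0) | b.0 + b.0) | (a.0 | 0) → —a→ m6, —a→ m9, —b→ m10, —b→ m9
  m3 = 0 | (b.c.0 + a.0 | a.0) → —a→ m7, —a→ m9, —b→ m11
  m4 = (0 + 0) | 0 | (b.c.0 + a.0 | a.0) → —a→ m10, —a→ m8, —b→ m12
  m5 = (b.0 + a.0 + (0 + 0) | b.0 + b.0) | c.0 → —a→ m11, —b→ m11, —b→ m12, —c→ m13
  m6 = (b.0 + a.0 + (0 + 0) | b.0 + b.0) | (0 | 0) → —a→ m14, —b→ m14, —b→ m15
  m7 = 0 | (0 | a.0) → —a→ m14
  m8 = (0 + 0) | 0 | (0 | a.0) → —a→ m15
  m9 = 0 | (a.0 | 0) → —a→ m14
  m10 = (0 + 0) | 0 | (a.0 | 0) → —a→ m15
  m11 = 0 | c.0 → —c→ m16
  m12 = (0 + 0) | 0 | c.0 → —c→ m17
  m13 = (b.0 + a.0 + (0 + 0) | b.0 + b.0) | 0 → —a→ m16, —b→ m16, —b→ m17
  m14 = 0 | (0 | 0) → ·
  m15 = (0 + 0) | 0 | (0 | 0) → ·
  m16 = 0 | 0 → ·
  m17 = (0 + 0) | 0 | 0 → ·
Reachable graph of Q (18 states):
  n0 = (b.0 + a.0 + (0 + 0) | b.0) | (b.c.0 + a.0 | a.0) → —a→ n1, —a→ n2, —a→ n3, —b→ n3, —b→ n4, —b→ n5
  n1 = (b.0 + a.0 + (0 + 0) | b.0) | (0 | a.0) → —a→ n6, —a→ n7, —b→ n7, —b→ n8
  n2 = (b.0 + a.0 + (0 + 0) | b.0) | (a.0 | 0) → —a→ n6, —a→ n9, —b→ n10, —b→ n9
  n3 = 0 | (b.c.0 + a.0 | a.0) → —a→ n7, —a→ n9, —b→ n11
  n4 = (0 + 0) | 0 | (b.c.0 + a.0 | a.0) → —a→ n10, —a→ n8, —b→ n12
  n5 = (b.0 + a.0 + (0 + 0) | b.0) | c.0 → —a→ n11, —b→ n11, —b→ n12, —c→ n13
  n6 = (b.0 + a.0 + (0 + 0) | b.0) | (0 | 0) → —a→ n14, —b→ n14, —b→ n15
  n7 = 0 | (0 | a.0) → —a→ n14
  n8 = (0 + 0) | 0 | (0 | a.0) → —a→ n15
  n9 = 0 | (a.0 | 0) → —a→ n14
  n10 = (0 + 0) | 0 | (a.0 | 0) → —a→ n15
  n11 = 0 | c.0 → —c→ n16
  n12 = (0 + 0) | 0 | c.0 → —c→ n17
  n13 = (b.0 + a.0 + (0 + 0) | b.0) | 0 → —a→ n16, —b→ n16, —b→ n17
  n14 = 0 | (0 | 0) → ·
  n15 = (0 + 0) | 0 | (0 | 0) → ·
  n16 = 0 | 0 → ·
  n17 = (0 + 0) | 0 | 0 → ·
Partition-refinement fixed point:
  B0 = {m0, n0}
  B1 = {m5, n5}
  B2 = {m13, m6, n13, n6}
  B3 = {m14, m15, m16, m17, n14, n15, n16, n17}
  B4 = {m11, m12, n11, n12}
  B5 = {m3, m4, n3, n4}
  B6 = {m10, m7, m8, m9, n10, n7, n8, n9}
  B7 = {m1, m2, n1, n2}
m0 ∈ B0, n0 ∈ B0 → same block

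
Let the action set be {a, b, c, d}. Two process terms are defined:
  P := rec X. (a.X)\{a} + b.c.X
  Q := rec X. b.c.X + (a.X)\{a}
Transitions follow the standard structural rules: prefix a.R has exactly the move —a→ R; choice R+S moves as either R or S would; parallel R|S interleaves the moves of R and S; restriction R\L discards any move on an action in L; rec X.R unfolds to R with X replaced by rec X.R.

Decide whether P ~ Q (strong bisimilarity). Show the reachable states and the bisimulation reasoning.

P ~ Q

P's transition system — 2 states:
  s0 = rec X. (a.X)\{a} + b.c.X | --b--▸ s1
  s1 = c.(rec X. (a.X)\{a} + b.c.X) | --c--▸ s0
Q's transition system — 2 states:
  t0 = rec X. b.c.X + (a.X)\{a} | --b--▸ t1
  t1 = c.(rec X. b.c.X + (a.X)\{a}) | --c--▸ t0
Bisimilarity quotient blocks:
  B0 = {s0, t0}
  B1 = {s1, t1}
s0 ∈ B0, t0 ∈ B0 → same block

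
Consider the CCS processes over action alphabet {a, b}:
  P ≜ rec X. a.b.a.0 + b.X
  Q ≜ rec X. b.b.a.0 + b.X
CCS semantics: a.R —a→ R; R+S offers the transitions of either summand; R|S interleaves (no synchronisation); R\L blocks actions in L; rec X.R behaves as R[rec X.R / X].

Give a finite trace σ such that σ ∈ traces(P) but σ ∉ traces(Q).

a

P's transition system — 4 states:
  m0 = rec X. a.b.a.0 + b.X → --a--▸ m1, --b--▸ m0
  m1 = b.a.0 → --b--▸ m2
  m2 = a.0 → --a--▸ m3
  m3 = 0 → ∅
Q's transition system — 4 states:
  n0 = rec X. b.b.a.0 + b.X → --b--▸ n0, --b--▸ n1
  n1 = b.a.0 → --b--▸ n2
  n2 = a.0 → --a--▸ n3
  n3 = 0 → ∅
Executing a from P (initial set {m0}):
  [1] a ⇒ {m1}
  — P admits the full trace.
Executing a from Q (initial set {n0}):
  [1] a ⇒ no successor for Q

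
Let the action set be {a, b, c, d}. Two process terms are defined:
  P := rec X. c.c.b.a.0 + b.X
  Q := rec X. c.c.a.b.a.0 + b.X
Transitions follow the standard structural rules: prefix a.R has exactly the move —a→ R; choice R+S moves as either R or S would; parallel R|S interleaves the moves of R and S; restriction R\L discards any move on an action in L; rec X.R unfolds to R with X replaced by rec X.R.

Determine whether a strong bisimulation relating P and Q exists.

not bisimilar

P's transition system — 5 states:
  p0 = rec X. c.c.b.a.0 + b.X :: --b--▸ p0, --c--▸ p1
  p1 = c.b.a.0 :: --c--▸ p2
  p2 = b.a.0 :: --b--▸ p3
  p3 = a.0 :: --a--▸ p4
  p4 = 0 :: (no moves)
Q's transition system — 6 states:
  q0 = rec X. c.c.a.b.a.0 + b.X :: --b--▸ q0, --c--▸ q1
  q1 = c.a.b.a.0 :: --c--▸ q2
  q2 = a.b.a.0 :: --a--▸ q3
  q3 = b.a.0 :: --b--▸ q4
  q4 = a.0 :: --a--▸ q5
  q5 = 0 :: (no moves)
Partition-refinement fixed point:
  B0 = {p0}
  B1 = {p1}
  B2 = {p2, q3}
  B3 = {p3, q4}
  B4 = {p4, q5}
  B5 = {q0}
  B6 = {q1}
  B7 = {q2}
p0 ∈ B0, q0 ∈ B5 → different blocks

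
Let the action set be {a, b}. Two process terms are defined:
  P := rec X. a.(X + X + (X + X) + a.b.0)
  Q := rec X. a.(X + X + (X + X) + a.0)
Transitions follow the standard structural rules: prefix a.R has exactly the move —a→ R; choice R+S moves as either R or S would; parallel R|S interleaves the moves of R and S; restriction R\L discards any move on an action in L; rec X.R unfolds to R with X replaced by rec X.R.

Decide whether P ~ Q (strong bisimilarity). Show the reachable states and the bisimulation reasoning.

LTS(P): 4 reachable states
  s0 = rec X. a.(X + X + (X + X) + a.b.0) ⊢ --a--▸ s1
  s1 = (rec X. a.(X + X + (X + X) + a.b.0)) + (rec X. a.(X + X + (X + X) + a.b.0)) + ((rec X. a.(X + X + (X + X) + a.b.0)) + (rec X. a.(X + X + (X + X) + a.b.0))) + a.b.0 ⊢ --a--▸ s1, --a--▸ s2
  s2 = b.0 ⊢ --b--▸ s3
  s3 = 0 ⊢ ·
LTS(Q): 3 reachable states
  t0 = rec X. a.(X + X + (X + X) + a.0) ⊢ --a--▸ t1
  t1 = (rec X. a.(X + X + (X + X) + a.0)) + (rec X. a.(X + X + (X + X) + a.0)) + ((rec X. a.(X + X + (X + X) + a.0)) + (rec X. a.(X + X + (X + X) + a.0))) + a.0 ⊢ --a--▸ t1, --a--▸ t2
  t2 = 0 ⊢ ·
Partition-refinement fixed point:
  B0 = {s0}
  B1 = {s1}
  B2 = {s2}
  B3 = {s3, t2}
  B4 = {t0}
  B5 = {t1}
s0 ∈ B0, t0 ∈ B4 → different blocks

not bisimilar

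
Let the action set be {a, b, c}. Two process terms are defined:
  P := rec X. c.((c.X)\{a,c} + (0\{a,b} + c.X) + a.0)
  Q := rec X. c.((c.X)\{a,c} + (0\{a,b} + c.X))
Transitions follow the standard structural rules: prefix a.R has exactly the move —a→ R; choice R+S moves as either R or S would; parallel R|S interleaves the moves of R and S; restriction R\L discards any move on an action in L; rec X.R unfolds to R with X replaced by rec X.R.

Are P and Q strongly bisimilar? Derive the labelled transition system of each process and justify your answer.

LTS(P): 3 reachable states
  p0 = rec X. c.((c.X)\{a,c} + (0\{a,b} + c.X) + a.0) | -c-> p1
  p1 = (c.(rec X. c.((c.X)\{a,c} + (0\{a,b} + c.X) + a.0)))\{a,c} + (0\{a,b} + c.(rec X. c.((c.X)\{a,c} + (0\{a,b} + c.X) + a.0))) + a.0 | -a-> p2, -c-> p0
  p2 = 0 | ·
LTS(Q): 2 reachable states
  q0 = rec X. c.((c.X)\{a,c} + (0\{a,b} + c.X)) | -c-> q1
  q1 = (c.(rec X. c.((c.X)\{a,c} + (0\{a,b} + c.X))))\{a,c} + (0\{a,b} + c.(rec X. c.((c.X)\{a,c} + (0\{a,b} + c.X)))) | -c-> q0
Bisimilarity quotient blocks:
  B0 = {p0}
  B1 = {p1}
  B2 = {p2}
  B3 = {q0, q1}
p0 ∈ B0, q0 ∈ B3 → different blocks

P ≁ Q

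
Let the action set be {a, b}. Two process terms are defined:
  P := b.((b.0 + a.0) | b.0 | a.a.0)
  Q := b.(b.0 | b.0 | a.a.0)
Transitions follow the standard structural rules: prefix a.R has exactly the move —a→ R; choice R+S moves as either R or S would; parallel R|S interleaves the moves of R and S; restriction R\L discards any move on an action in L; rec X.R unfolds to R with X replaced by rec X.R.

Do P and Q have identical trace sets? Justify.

Reachable graph of P (13 states):
  s0 = b.((b.0 + a.0) | b.0 | a.a.0) :: —b→ s1
  s1 = (b.0 + a.0) | b.0 | a.a.0 :: —a→ s2, —a→ s3, —b→ s3, —b→ s4
  s2 = (b.0 + a.0) | b.0 | a.0 :: —a→ s5, —a→ s6, —b→ s6, —b→ s7
  s3 = 0 | b.0 | a.a.0 :: —a→ s6, —b→ s8
  s4 = (b.0 + a.0) | 0 | a.a.0 :: —a→ s7, —a→ s8, —b→ s8
  s5 = (b.0 + a.0) | b.0 | 0 :: —a→ s9, —b→ s10, —b→ s9
  s6 = 0 | b.0 | a.0 :: —a→ s9, —b→ s11
  s7 = (b.0 + a.0) | 0 | a.0 :: —a→ s10, —a→ s11, —b→ s11
  s8 = 0 | 0 | a.a.0 :: —a→ s11
  s9 = 0 | b.0 | 0 :: —b→ s12
  s10 = (b.0 + a.0) | 0 | 0 :: —a→ s12, —b→ s12
  s11 = 0 | 0 | a.0 :: —a→ s12
  s12 = 0 | 0 | 0 :: ·
Reachable graph of Q (13 states):
  t0 = b.(b.0 | b.0 | a.a.0) :: —b→ t1
  t1 = b.0 | b.0 | a.a.0 :: —a→ t2, —b→ t3, —b→ t4
  t2 = b.0 | b.0 | a.0 :: —a→ t5, —b→ t6, —b→ t7
  t3 = 0 | b.0 | a.a.0 :: —a→ t6, —b→ t8
  t4 = b.0 | 0 | a.a.0 :: —a→ t7, —b→ t8
  t5 = b.0 | b.0 | 0 :: —b→ t10, —b→ t9
  t6 = 0 | b.0 | a.0 :: —a→ t9, —b→ t11
  t7 = b.0 | 0 | a.0 :: —a→ t10, —b→ t11
  t8 = 0 | 0 | a.a.0 :: —a→ t11
  t9 = 0 | b.0 | 0 :: —b→ t12
  t10 = b.0 | 0 | 0 :: —b→ t12
  t11 = 0 | 0 | a.0 :: —a→ t12
  t12 = 0 | 0 | 0 :: ·
Executing baaa from P (initial set {s0}):
  step 1 (b): {s1}
  step 2 (a): {s2, s3}
  step 3 (a): {s5, s6}
  step 4 (a): {s9}
  ✓ P
Executing baaa from Q (initial set {t0}):
  step 1 (b): {t1}
  step 2 (a): {t2}
  step 3 (a): {t5}
  step 4 (a): no successor for Q

trace-distinct — witness ⟨baaa⟩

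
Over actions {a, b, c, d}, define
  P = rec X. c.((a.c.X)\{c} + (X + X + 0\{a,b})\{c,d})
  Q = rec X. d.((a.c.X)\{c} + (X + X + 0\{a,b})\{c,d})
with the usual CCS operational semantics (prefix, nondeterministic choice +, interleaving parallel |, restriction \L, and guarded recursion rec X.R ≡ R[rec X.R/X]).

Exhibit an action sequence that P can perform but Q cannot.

c

LTS(P): 3 reachable states
  m0 = rec X. c.((a.c.X)\{c} + (X + X + 0\{a,b})\{c,d}) ⊢ --c--▸ m1
  m1 = (a.c.(rec X. c.((a.c.X)\{c} + (X + X + 0\{a,b})\{c,d})))\{c} + ((rec X. c.((a.c.X)\{c} + (X + X + 0\{a,b})\{c,d})) + (rec X. c.((a.c.X)\{c} + (X + X + 0\{a,b})\{c,d})) + 0\{a,b})\{c,d} ⊢ --a--▸ m2
  m2 = (c.(rec X. c.((a.c.X)\{c} + (X + X + 0\{a,b})\{c,d})))\{c} ⊢ (no moves)
LTS(Q): 3 reachable states
  n0 = rec X. d.((a.c.X)\{c} + (X + X + 0\{a,b})\{c,d}) ⊢ --d--▸ n1
  n1 = (a.c.(rec X. d.((a.c.X)\{c} + (X + X + 0\{a,b})\{c,d})))\{c} + ((rec X. d.((a.c.X)\{c} + (X + X + 0\{a,b})\{c,d})) + (rec X. d.((a.c.X)\{c} + (X + X + 0\{a,b})\{c,d})) + 0\{a,b})\{c,d} ⊢ --a--▸ n2
  n2 = (c.(rec X. d.((a.c.X)\{c} + (X + X + 0\{a,b})\{c,d})))\{c} ⊢ (no moves)
Executing c from P (initial set {m0}):
  after c @ step 1: {m1}
  — P admits the full trace.
Executing c from Q (initial set {n0}):
  after c @ step 1: ∅ (Q stuck)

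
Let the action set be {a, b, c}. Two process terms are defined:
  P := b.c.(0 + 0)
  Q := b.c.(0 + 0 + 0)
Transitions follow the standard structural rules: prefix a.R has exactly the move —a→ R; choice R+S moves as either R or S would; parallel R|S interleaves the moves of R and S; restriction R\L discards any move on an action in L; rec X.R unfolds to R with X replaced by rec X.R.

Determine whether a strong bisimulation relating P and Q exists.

P ~ Q

P's transition system — 3 states:
  p0 = b.c.(0 + 0) | -b-> p1
  p1 = c.(0 + 0) | -c-> p2
  p2 = 0 + 0 | ·
Q's transition system — 3 states:
  q0 = b.c.(0 + 0 + 0) | -b-> q1
  q1 = c.(0 + 0 + 0) | -c-> q2
  q2 = 0 + 0 + 0 | ·
Coarsest stable partition (strong bisimilarity classes):
  B0 = {p0, q0}
  B1 = {p1, q1}
  B2 = {p2, q2}
p0 ∈ B0, q0 ∈ B0 → same block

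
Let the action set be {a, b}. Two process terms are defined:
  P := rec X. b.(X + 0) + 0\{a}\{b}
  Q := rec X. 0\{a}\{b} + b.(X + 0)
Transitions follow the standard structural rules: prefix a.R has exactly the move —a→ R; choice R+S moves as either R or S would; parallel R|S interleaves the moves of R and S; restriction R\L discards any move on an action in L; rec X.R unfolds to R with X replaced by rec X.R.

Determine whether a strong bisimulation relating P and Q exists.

P's transition system — 2 states:
  u0 = rec X. b.(X + 0) + 0\{a}\{b} | =b=> u1
  u1 = (rec X. b.(X + 0) + 0\{a}\{b}) + 0 | =b=> u1
Q's transition system — 2 states:
  v0 = rec X. 0\{a}\{b} + b.(X + 0) | =b=> v1
  v1 = (rec X. 0\{a}\{b} + b.(X + 0)) + 0 | =b=> v1
Bisimilarity quotient blocks:
  B0 = {u0, u1, v0, v1}
u0 ∈ B0, v0 ∈ B0 → same block

bisimilar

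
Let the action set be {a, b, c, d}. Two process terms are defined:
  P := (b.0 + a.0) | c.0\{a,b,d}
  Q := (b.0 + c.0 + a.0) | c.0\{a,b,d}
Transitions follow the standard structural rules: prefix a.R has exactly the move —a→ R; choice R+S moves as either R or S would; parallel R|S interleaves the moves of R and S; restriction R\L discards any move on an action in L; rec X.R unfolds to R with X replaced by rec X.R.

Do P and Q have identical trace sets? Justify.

Reachable graph of P (4 states):
  p0 = (b.0 + a.0) | c.0\{a,b,d} ⊢ ··a··> p1, ··b··> p1, ··c··> p2
  p1 = 0 | c.0\{a,b,d} ⊢ ··c··> p3
  p2 = (b.0 + a.0) | 0\{a,b,d} ⊢ ··a··> p3, ··b··> p3
  p3 = 0 | 0\{a,b,d} ⊢ stopped
Reachable graph of Q (4 states):
  q0 = (b.0 + c.0 + a.0) | c.0\{a,b,d} ⊢ ··a··> q1, ··b··> q1, ··c··> q1, ··c··> q2
  q1 = 0 | c.0\{a,b,d} ⊢ ··c··> q3
  q2 = (b.0 + c.0 + a.0) | 0\{a,b,d} ⊢ ··a··> q3, ··b··> q3, ··c··> q3
  q3 = 0 | 0\{a,b,d} ⊢ stopped
Run σ = ⟨cc⟩ on Q: start {q0}
  [1] c ⇒ {q1, q2}
  [2] c ⇒ {q3}
  — Q admits the full trace.
Run σ = ⟨cc⟩ on P: start {p0}
  [1] c ⇒ {p2}
  [2] c ⇒ no successor for P

NO — witness ⟨cc⟩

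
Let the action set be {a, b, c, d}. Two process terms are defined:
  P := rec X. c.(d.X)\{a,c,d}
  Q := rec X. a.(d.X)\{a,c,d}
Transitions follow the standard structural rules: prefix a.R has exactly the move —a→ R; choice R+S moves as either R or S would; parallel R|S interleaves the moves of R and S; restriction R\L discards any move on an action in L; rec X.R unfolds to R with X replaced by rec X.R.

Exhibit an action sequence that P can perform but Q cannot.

LTS(P): 2 reachable states
  p0 = rec X. c.(d.X)\{a,c,d} → --c--▸ p1
  p1 = (d.(rec X. c.(d.X)\{a,c,d}))\{a,c,d} → (no moves)
LTS(Q): 2 reachable states
  q0 = rec X. a.(d.X)\{a,c,d} → --a--▸ q1
  q1 = (d.(rec X. a.(d.X)\{a,c,d}))\{a,c,d} → (no moves)
Run σ = ⟨c⟩ on P: start {p0}
  [1] c ⇒ {p1}
  P completes σ.
Run σ = ⟨c⟩ on Q: start {q0}
  [1] c ⇒ ∅ (Q stuck)

c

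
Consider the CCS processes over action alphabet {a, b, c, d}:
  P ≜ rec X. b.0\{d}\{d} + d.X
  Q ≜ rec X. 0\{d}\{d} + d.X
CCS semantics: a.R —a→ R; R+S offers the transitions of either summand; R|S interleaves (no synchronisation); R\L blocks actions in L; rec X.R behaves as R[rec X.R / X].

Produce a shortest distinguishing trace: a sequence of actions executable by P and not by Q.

P's transition system — 2 states:
  s0 = rec X. b.0\{d}\{d} + d.X ⊢ —b→ s1, —d→ s0
  s1 = 0\{d}\{d} ⊢ stopped
Q's transition system — 1 states:
  t0 = rec X. 0\{d}\{d} + d.X ⊢ —d→ t0
Executing b from P (initial set {s0}):
  step 1 (b): {s1}
  P completes σ.
Executing b from Q (initial set {t0}):
  step 1 (b): ∅ (Q stuck)

b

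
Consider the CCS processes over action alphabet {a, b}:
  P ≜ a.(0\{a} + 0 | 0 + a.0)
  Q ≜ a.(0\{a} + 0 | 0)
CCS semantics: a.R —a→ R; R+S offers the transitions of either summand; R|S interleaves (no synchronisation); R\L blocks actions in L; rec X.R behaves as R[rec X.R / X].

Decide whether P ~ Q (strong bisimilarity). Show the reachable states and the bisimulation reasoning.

NO

LTS(P): 3 reachable states
  s0 = a.(0\{a} + 0 | 0 + a.0) | -a-> s1
  s1 = 0\{a} + 0 | 0 + a.0 | -a-> s2
  s2 = 0 | ·
LTS(Q): 2 reachable states
  t0 = a.(0\{a} + 0 | 0) | -a-> t1
  t1 = 0\{a} + 0 | 0 | ·
Bisimilarity quotient blocks:
  B0 = {s0}
  B1 = {s1, t0}
  B2 = {s2, t1}
s0 ∈ B0, t0 ∈ B1 → different blocks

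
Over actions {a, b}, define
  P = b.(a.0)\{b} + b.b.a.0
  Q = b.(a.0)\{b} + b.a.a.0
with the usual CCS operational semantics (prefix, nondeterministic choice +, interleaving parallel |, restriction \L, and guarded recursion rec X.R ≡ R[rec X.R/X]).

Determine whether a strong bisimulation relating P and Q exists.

P ≁ Q

LTS(P): 6 reachable states
  u0 = b.(a.0)\{b} + b.b.a.0 ⊢ --b--▸ u1, --b--▸ u2
  u1 = (a.0)\{b} ⊢ --a--▸ u3
  u2 = b.a.0 ⊢ --b--▸ u4
  u3 = 0\{b} ⊢ deadlocked
  u4 = a.0 ⊢ --a--▸ u5
  u5 = 0 ⊢ deadlocked
LTS(Q): 6 reachable states
  v0 = b.(a.0)\{b} + b.a.a.0 ⊢ --b--▸ v1, --b--▸ v2
  v1 = (a.0)\{b} ⊢ --a--▸ v3
  v2 = a.a.0 ⊢ --a--▸ v4
  v3 = 0\{b} ⊢ deadlocked
  v4 = a.0 ⊢ --a--▸ v5
  v5 = 0 ⊢ deadlocked
Coarsest stable partition (strong bisimilarity classes):
  B0 = {u0}
  B1 = {u2}
  B2 = {u1, u4, v1, v4}
  B3 = {u3, u5, v3, v5}
  B4 = {v0}
  B5 = {v2}
u0 ∈ B0, v0 ∈ B4 → different blocks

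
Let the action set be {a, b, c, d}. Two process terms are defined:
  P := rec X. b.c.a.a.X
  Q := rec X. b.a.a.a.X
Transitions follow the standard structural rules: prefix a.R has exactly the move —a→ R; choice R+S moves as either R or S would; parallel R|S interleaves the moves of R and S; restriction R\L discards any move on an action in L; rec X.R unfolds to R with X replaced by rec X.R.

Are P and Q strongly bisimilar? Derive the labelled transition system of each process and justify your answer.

LTS(P): 4 reachable states
  m0 = rec X. b.c.a.a.X has moves --b--▸ m1
  m1 = c.a.a.(rec X. b.c.a.a.X) has moves --c--▸ m2
  m2 = a.a.(rec X. b.c.a.a.X) has moves --a--▸ m3
  m3 = a.(rec X. b.c.a.a.X) has moves --a--▸ m0
LTS(Q): 4 reachable states
  n0 = rec X. b.a.a.a.X has moves --b--▸ n1
  n1 = a.a.a.(rec X. b.a.a.a.X) has moves --a--▸ n2
  n2 = a.a.(rec X. b.a.a.a.X) has moves --a--▸ n3
  n3 = a.(rec X. b.a.a.a.X) has moves --a--▸ n0
Partition-refinement fixed point:
  B0 = {m0}
  B1 = {m1}
  B2 = {m2}
  B3 = {m3}
  B4 = {n0}
  B5 = {n1}
  B6 = {n2}
  B7 = {n3}
m0 ∈ B0, n0 ∈ B4 → different blocks

not bisimilar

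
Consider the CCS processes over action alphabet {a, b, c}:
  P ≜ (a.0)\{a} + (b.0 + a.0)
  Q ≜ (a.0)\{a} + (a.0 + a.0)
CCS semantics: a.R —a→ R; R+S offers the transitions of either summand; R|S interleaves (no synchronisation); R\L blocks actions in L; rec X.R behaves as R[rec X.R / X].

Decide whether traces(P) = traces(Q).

LTS(P): 2 reachable states
  m0 = (a.0)\{a} + (b.0 + a.0) → =a=> m1, =b=> m1
  m1 = 0 → ·
LTS(Q): 2 reachable states
  n0 = (a.0)\{a} + (a.0 + a.0) → =a=> n1
  n1 = 0 → ·
Run σ = ⟨b⟩ on P: start {m0}
  [1] b ⇒ {m1}
  ✓ P
Run σ = ⟨b⟩ on Q: start {n0}
  [1] b ⇒ no successor for Q

trace-distinct — witness ⟨b⟩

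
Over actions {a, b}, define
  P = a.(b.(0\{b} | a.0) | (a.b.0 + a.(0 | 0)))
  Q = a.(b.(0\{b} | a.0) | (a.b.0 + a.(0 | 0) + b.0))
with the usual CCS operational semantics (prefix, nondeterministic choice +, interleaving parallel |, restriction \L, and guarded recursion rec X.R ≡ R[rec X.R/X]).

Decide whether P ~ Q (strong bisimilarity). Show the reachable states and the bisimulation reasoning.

not bisimilar

LTS(P): 13 reachable states
  p0 = a.(b.(0\{b} | a.0) | (a.b.0 + a.(0 | 0))) :: ··a··> p1
  p1 = b.(0\{b} | a.0) | (a.b.0 + a.(0 | 0)) :: ··a··> p2, ··a··> p3, ··b··> p4
  p2 = b.(0\{b} | a.0) | (0 | 0) :: ··b··> p5
  p3 = b.(0\{b} | a.0) | b.0 :: ··b··> p6, ··b··> p7
  p4 = 0\{b} | a.0 | (a.b.0 + a.(0 | 0)) :: ··a··> p5, ··a··> p6, ··a··> p8
  p5 = 0\{b} | a.0 | (0 | 0) :: ··a··> p9
  p6 = 0\{b} | a.0 | b.0 :: ··a··> p10, ··b··> p11
  p7 = b.(0\{b} | a.0) | 0 :: ··b··> p11
  p8 = 0\{b} | 0 | (a.b.0 + a.(0 | 0)) :: ··a··> p10, ··a··> p9
  p9 = 0\{b} | 0 | (0 | 0) :: ·
  p10 = 0\{b} | 0 | b.0 :: ··b··> p12
  p11 = 0\{b} | a.0 | 0 :: ··a··> p12
  p12 = 0\{b} | 0 | 0 :: ·
LTS(Q): 13 reachable states
  q0 = a.(b.(0\{b} | a.0) | (a.b.0 + a.(0 | 0) + b.0)) :: ··a··> q1
  q1 = b.(0\{b} | a.0) | (a.b.0 + a.(0 | 0) + b.0) :: ··a··> q2, ··a··> q3, ··b··> q4, ··b··> q5
  q2 = b.(0\{b} | a.0) | (0 | 0) :: ··b··> q6
  q3 = b.(0\{b} | a.0) | b.0 :: ··b··> q5, ··b··> q7
  q4 = 0\{b} | a.0 | (a.b.0 + a.(0 | 0) + b.0) :: ··a··> q6, ··a··> q7, ··a··> q8, ··b··> q9
  q5 = b.(0\{b} | a.0) | 0 :: ··b··> q9
  q6 = 0\{b} | a.0 | (0 | 0) :: ··a··> q10
  q7 = 0\{b} | a.0 | b.0 :: ··a··> q11, ··b··> q9
  q8 = 0\{b} | 0 | (a.b.0 + a.(0 | 0) + b.0) :: ··a··> q10, ··a··> q11, ··b··> q12
  q9 = 0\{b} | a.0 | 0 :: ··a··> q12
  q10 = 0\{b} | 0 | (0 | 0) :: ·
  q11 = 0\{b} | 0 | b.0 :: ··b··> q12
  q12 = 0\{b} | 0 | 0 :: ·
Coarsest stable partition (strong bisimilarity classes):
  B0 = {p0}
  B1 = {p1}
  B2 = {p2, p7, q2, q5}
  B3 = {p11, p5, q6, q9}
  B4 = {p12, p9, q10, q12}
  B5 = {p4}
  B6 = {p6, q7}
  B7 = {p10, q11}
  B8 = {p8}
  B9 = {p3, q3}
  B10 = {q0}
  B11 = {q1}
  B12 = {q4}
  B13 = {q8}
p0 ∈ B0, q0 ∈ B10 → different blocks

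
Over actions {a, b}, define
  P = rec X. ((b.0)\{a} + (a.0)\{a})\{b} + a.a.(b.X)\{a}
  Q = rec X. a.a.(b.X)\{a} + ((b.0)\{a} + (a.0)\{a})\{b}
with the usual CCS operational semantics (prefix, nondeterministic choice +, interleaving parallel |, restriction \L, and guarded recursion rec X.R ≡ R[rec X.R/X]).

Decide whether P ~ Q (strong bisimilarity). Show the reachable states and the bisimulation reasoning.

LTS(P): 4 reachable states
  u0 = rec X. ((b.0)\{a} + (a.0)\{a})\{b} + a.a.(b.X)\{a} has moves --a--▸ u1
  u1 = a.(b.(rec X. ((b.0)\{a} + (a.0)\{a})\{b} + a.a.(b.X)\{a}))\{a} has moves --a--▸ u2
  u2 = (b.(rec X. ((b.0)\{a} + (a.0)\{a})\{b} + a.a.(b.X)\{a}))\{a} has moves --b--▸ u3
  u3 = (rec X. ((b.0)\{a} + (a.0)\{a})\{b} + a.a.(b.X)\{a})\{a} has moves stopped
LTS(Q): 4 reachable states
  v0 = rec X. a.a.(b.X)\{a} + ((b.0)\{a} + (a.0)\{a})\{b} has moves --a--▸ v1
  v1 = a.(b.(rec X. a.a.(b.X)\{a} + ((b.0)\{a} + (a.0)\{a})\{b}))\{a} has moves --a--▸ v2
  v2 = (b.(rec X. a.a.(b.X)\{a} + ((b.0)\{a} + (a.0)\{a})\{b}))\{a} has moves --b--▸ v3
  v3 = (rec X. a.a.(b.X)\{a} + ((b.0)\{a} + (a.0)\{a})\{b})\{a} has moves stopped
Partition-refinement fixed point:
  B0 = {u0, v0}
  B1 = {u1, v1}
  B2 = {u2, v2}
  B3 = {u3, v3}
u0 ∈ B0, v0 ∈ B0 → same block

YES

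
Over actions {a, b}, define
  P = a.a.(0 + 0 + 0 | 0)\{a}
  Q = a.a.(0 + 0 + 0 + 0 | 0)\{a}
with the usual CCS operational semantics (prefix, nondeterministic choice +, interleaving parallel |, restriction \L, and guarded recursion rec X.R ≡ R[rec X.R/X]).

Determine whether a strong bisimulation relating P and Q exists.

Reachable graph of P (3 states):
  p0 = a.a.(0 + 0 + 0 | 0)\{a} :: --a--▸ p1
  p1 = a.(0 + 0 + 0 | 0)\{a} :: --a--▸ p2
  p2 = (0 + 0 + 0 | 0)\{a} :: deadlocked
Reachable graph of Q (3 states):
  q0 = a.a.(0 + 0 + 0 + 0 | 0)\{a} :: --a--▸ q1
  q1 = a.(0 + 0 + 0 + 0 | 0)\{a} :: --a--▸ q2
  q2 = (0 + 0 + 0 + 0 | 0)\{a} :: deadlocked
Coarsest stable partition (strong bisimilarity classes):
  B0 = {p0, q0}
  B1 = {p1, q1}
  B2 = {p2, q2}
p0 ∈ B0, q0 ∈ B0 → same block

YES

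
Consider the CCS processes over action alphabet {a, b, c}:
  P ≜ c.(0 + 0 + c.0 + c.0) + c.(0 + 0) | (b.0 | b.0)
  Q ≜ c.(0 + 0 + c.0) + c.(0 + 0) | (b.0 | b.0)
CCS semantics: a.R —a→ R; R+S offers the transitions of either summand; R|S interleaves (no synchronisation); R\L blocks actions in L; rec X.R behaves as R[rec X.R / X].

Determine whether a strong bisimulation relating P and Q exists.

P ~ Q

P's transition system — 10 states:
  p0 = c.(0 + 0 + c.0 + c.0) + c.(0 + 0) | (b.0 | b.0) → --b--▸ p1, --b--▸ p2, --c--▸ p3, --c--▸ p4
  p1 = c.(0 + 0) | (0 | b.0) → --b--▸ p5, --c--▸ p6
  p2 = c.(0 + 0) | (b.0 | 0) → --b--▸ p5, --c--▸ p7
  p3 = (0 + 0) | (b.0 | b.0) → --b--▸ p6, --b--▸ p7
  p4 = 0 + 0 + c.0 + c.0 → --c--▸ p8
  p5 = c.(0 + 0) | (0 | 0) → --c--▸ p9
  p6 = (0 + 0) | (0 | b.0) → --b--▸ p9
  p7 = (0 + 0) | (b.0 | 0) → --b--▸ p9
  p8 = 0 → stopped
  p9 = (0 + 0) | (0 | 0) → stopped
Q's transition system — 10 states:
  q0 = c.(0 + 0 + c.0) + c.(0 + 0) | (b.0 | b.0) → --b--▸ q1, --b--▸ q2, --c--▸ q3, --c--▸ q4
  q1 = c.(0 + 0) | (0 | b.0) → --b--▸ q5, --c--▸ q6
  q2 = c.(0 + 0) | (b.0 | 0) → --b--▸ q5, --c--▸ q7
  q3 = (0 + 0) | (b.0 | b.0) → --b--▸ q6, --b--▸ q7
  q4 = 0 + 0 + c.0 → --c--▸ q8
  q5 = c.(0 + 0) | (0 | 0) → --c--▸ q9
  q6 = (0 + 0) | (0 | b.0) → --b--▸ q9
  q7 = (0 + 0) | (b.0 | 0) → --b--▸ q9
  q8 = 0 → stopped
  q9 = (0 + 0) | (0 | 0) → stopped
Bisimilarity quotient blocks:
  B0 = {p0, q0}
  B1 = {p3, q3}
  B2 = {p6, p7, q6, q7}
  B3 = {p8, p9, q8, q9}
  B4 = {p1, p2, q1, q2}
  B5 = {p4, p5, q4, q5}
p0 ∈ B0, q0 ∈ B0 → same block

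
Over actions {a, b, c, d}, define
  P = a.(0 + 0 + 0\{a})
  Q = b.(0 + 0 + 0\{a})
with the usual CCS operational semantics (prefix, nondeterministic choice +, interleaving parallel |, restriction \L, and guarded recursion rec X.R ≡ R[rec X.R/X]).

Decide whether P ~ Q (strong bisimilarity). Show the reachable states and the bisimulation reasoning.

not bisimilar

P's transition system — 2 states:
  s0 = a.(0 + 0 + 0\{a}) :: --a--▸ s1
  s1 = 0 + 0 + 0\{a} :: (no moves)
Q's transition system — 2 states:
  t0 = b.(0 + 0 + 0\{a}) :: --b--▸ t1
  t1 = 0 + 0 + 0\{a} :: (no moves)
Bisimilarity quotient blocks:
  B0 = {s0}
  B1 = {s1, t1}
  B2 = {t0}
s0 ∈ B0, t0 ∈ B2 → different blocks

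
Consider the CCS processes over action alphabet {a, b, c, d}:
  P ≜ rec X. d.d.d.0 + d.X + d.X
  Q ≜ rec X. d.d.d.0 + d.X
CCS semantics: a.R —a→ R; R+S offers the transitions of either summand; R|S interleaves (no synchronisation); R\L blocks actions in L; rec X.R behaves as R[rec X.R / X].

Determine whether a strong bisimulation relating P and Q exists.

LTS(P): 4 reachable states
  m0 = rec X. d.d.d.0 + d.X + d.X has moves -d-> m0, -d-> m1
  m1 = d.d.0 has moves -d-> m2
  m2 = d.0 has moves -d-> m3
  m3 = 0 has moves ·
LTS(Q): 4 reachable states
  n0 = rec X. d.d.d.0 + d.X has moves -d-> n0, -d-> n1
  n1 = d.d.0 has moves -d-> n2
  n2 = d.0 has moves -d-> n3
  n3 = 0 has moves ·
Bisimilarity quotient blocks:
  B0 = {m0, n0}
  B1 = {m1, n1}
  B2 = {m2, n2}
  B3 = {m3, n3}
m0 ∈ B0, n0 ∈ B0 → same block

YES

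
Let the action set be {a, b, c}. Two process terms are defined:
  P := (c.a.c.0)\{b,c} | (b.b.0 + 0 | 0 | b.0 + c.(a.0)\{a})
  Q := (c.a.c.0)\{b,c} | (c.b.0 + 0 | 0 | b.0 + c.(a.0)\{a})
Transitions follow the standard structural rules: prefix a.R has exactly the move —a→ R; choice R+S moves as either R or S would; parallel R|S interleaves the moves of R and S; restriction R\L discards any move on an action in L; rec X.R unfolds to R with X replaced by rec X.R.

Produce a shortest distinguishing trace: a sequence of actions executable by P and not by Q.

Reachable graph of P (5 states):
  p0 = (c.a.c.0)\{b,c} | (b.b.0 + 0 | 0 | b.0 + c.(a.0)\{a}) | --b--▸ p1, --b--▸ p2, --c--▸ p3
  p1 = (c.a.c.0)\{b,c} | (0 | 0 | 0) | (no moves)
  p2 = (c.a.c.0)\{b,c} | b.0 | --b--▸ p4
  p3 = (c.a.c.0)\{b,c} | (a.0)\{a} | (no moves)
  p4 = (c.a.c.0)\{b,c} | 0 | (no moves)
Reachable graph of Q (5 states):
  q0 = (c.a.c.0)\{b,c} | (c.b.0 + 0 | 0 | b.0 + c.(a.0)\{a}) | --b--▸ q1, --c--▸ q2, --c--▸ q3
  q1 = (c.a.c.0)\{b,c} | (0 | 0 | 0) | (no moves)
  q2 = (c.a.c.0)\{b,c} | (a.0)\{a} | (no moves)
  q3 = (c.a.c.0)\{b,c} | b.0 | --b--▸ q4
  q4 = (c.a.c.0)\{b,c} | 0 | (no moves)
Trace ⟨bb⟩ through P, begin at {p0}:
  after b @ step 1: {p1, p2}
  after b @ step 2: {p4}
  P completes σ.
Trace ⟨bb⟩ through Q, begin at {q0}:
  after b @ step 1: {q1}
  after b @ step 2: ∅  — Q cannot continue

bb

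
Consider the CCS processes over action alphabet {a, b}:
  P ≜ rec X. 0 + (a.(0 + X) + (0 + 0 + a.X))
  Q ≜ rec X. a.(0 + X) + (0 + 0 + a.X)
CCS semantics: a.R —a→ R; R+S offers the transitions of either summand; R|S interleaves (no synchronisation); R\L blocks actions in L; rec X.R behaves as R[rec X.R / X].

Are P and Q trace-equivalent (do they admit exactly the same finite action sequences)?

LTS(P): 2 reachable states
  u0 = rec X. 0 + (a.(0 + X) + (0 + 0 + a.X)) → --a--▸ u0, --a--▸ u1
  u1 = 0 + (rec X. 0 + (a.(0 + X) + (0 + 0 + a.X))) → --a--▸ u0, --a--▸ u1
LTS(Q): 2 reachable states
  v0 = rec X. a.(0 + X) + (0 + 0 + a.X) → --a--▸ v0, --a--▸ v1
  v1 = 0 + (rec X. a.(0 + X) + (0 + 0 + a.X)) → --a--▸ v0, --a--▸ v1
Partition-refinement fixed point:
  B0 = {u0, u1, v0, v1}
u0 ∈ B0, v0 ∈ B0 → same block
Bisimilar ⇒ trace-equivalent.

trace-equivalent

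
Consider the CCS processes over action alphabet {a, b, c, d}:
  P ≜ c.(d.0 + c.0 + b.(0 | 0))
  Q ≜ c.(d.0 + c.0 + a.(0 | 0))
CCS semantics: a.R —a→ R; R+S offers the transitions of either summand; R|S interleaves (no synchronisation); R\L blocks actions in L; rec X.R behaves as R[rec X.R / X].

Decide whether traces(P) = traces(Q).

LTS(P): 4 reachable states
  m0 = c.(d.0 + c.0 + b.(0 | 0)) has moves --c--▸ m1
  m1 = d.0 + c.0 + b.(0 | 0) has moves --b--▸ m2, --c--▸ m3, --d--▸ m3
  m2 = 0 | 0 has moves ·
  m3 = 0 has moves ·
LTS(Q): 4 reachable states
  n0 = c.(d.0 + c.0 + a.(0 | 0)) has moves --c--▸ n1
  n1 = d.0 + c.0 + a.(0 | 0) has moves --a--▸ n2, --c--▸ n3, --d--▸ n3
  n2 = 0 | 0 has moves ·
  n3 = 0 has moves ·
Run σ = ⟨cb⟩ on P: start {m0}
  [1] c ⇒ {m1}
  [2] b ⇒ {m2}
  — P admits the full trace.
Run σ = ⟨cb⟩ on Q: start {n0}
  [1] c ⇒ {n1}
  [2] b ⇒ ∅  — Q cannot continue

traces(P) ≠ traces(Q) — witness ⟨cb⟩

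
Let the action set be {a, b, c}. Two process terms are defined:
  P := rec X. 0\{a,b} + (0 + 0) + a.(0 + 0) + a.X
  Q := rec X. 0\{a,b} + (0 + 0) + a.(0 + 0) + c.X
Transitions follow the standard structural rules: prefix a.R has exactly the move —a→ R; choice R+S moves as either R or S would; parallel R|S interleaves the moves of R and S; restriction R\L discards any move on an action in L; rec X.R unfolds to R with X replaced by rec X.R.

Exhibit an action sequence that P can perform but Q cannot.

LTS(P): 2 reachable states
  p0 = rec X. 0\{a,b} + (0 + 0) + a.(0 + 0) + a.X → -a-> p0, -a-> p1
  p1 = 0 + 0 → ∅
LTS(Q): 2 reachable states
  q0 = rec X. 0\{a,b} + (0 + 0) + a.(0 + 0) + c.X → -a-> q1, -c-> q0
  q1 = 0 + 0 → ∅
Run σ = ⟨aa⟩ on P: start {p0}
  [1] a ⇒ {p0, p1}
  [2] a ⇒ {p0, p1}
  ✓ P
Run σ = ⟨aa⟩ on Q: start {q0}
  [1] a ⇒ {q1}
  [2] a ⇒ ∅  — Q cannot continue

aa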